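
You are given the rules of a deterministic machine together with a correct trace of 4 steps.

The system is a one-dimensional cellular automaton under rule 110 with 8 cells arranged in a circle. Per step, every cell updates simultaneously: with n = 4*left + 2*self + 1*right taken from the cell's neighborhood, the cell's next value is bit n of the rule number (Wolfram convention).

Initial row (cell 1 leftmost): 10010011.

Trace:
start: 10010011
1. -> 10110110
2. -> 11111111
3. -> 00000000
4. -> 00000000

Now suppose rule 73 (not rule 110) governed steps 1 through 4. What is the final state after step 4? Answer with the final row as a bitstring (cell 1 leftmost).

(re-executing steps 1..4 under rule 73; state before step 1: 10010011)
1. -> 10000010
2. -> 00111000
3. -> 10101011
4. -> 10000010

10000010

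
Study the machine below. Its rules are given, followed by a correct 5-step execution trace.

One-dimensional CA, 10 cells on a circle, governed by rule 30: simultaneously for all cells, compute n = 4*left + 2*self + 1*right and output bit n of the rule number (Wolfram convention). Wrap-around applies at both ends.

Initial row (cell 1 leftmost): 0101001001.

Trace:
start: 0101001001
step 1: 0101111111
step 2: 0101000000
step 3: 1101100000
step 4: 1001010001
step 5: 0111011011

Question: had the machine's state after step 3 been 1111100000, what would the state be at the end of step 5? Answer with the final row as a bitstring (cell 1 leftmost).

0100111011

state after step 3 := 1111100000
step 4: 1000010001
step 5: 0100111011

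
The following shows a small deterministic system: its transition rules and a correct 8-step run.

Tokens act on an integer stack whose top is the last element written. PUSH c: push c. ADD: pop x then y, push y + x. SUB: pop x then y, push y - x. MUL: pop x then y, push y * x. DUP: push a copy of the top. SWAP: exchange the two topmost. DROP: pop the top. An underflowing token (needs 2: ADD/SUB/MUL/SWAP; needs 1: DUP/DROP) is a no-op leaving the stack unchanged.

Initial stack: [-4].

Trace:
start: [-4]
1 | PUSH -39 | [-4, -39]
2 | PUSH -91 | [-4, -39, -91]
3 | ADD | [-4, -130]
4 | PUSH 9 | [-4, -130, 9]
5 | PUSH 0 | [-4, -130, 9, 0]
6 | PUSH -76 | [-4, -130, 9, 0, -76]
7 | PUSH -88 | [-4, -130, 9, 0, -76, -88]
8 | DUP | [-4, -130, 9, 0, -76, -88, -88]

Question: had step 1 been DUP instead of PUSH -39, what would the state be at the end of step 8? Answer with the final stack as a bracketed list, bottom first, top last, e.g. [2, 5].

(re-executing from step 1 with the substitution; state before step 1: [-4])
1 | DUP | [-4, -4]
2 | PUSH -91 | [-4, -4, -91]
3 | ADD | [-4, -95]
4 | PUSH 9 | [-4, -95, 9]
5 | PUSH 0 | [-4, -95, 9, 0]
6 | PUSH -76 | [-4, -95, 9, 0, -76]
7 | PUSH -88 | [-4, -95, 9, 0, -76, -88]
8 | DUP | [-4, -95, 9, 0, -76, -88, -88]

[-4, -95, 9, 0, -76, -88, -88]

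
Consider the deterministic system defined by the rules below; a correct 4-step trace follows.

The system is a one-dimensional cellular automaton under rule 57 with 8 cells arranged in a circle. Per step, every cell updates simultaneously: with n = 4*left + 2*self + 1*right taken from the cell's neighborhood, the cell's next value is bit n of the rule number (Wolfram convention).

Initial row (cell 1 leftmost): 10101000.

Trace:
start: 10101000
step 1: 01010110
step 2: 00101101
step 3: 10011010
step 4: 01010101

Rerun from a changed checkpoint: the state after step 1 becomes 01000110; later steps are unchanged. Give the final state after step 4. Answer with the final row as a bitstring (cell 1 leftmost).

state after step 1 := 01000110
step 2: 00110101
step 3: 10101010
step 4: 01010101

01010101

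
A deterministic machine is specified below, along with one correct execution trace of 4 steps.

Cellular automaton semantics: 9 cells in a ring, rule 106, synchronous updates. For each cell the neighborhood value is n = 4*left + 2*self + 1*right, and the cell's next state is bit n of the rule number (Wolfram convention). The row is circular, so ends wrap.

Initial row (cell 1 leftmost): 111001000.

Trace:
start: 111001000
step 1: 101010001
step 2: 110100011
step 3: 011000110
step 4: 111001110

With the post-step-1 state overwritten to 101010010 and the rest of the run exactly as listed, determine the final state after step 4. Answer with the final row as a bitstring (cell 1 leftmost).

010010101

state after step 1 := 101010010
step 2: 010100101
step 3: 101001010
step 4: 010010101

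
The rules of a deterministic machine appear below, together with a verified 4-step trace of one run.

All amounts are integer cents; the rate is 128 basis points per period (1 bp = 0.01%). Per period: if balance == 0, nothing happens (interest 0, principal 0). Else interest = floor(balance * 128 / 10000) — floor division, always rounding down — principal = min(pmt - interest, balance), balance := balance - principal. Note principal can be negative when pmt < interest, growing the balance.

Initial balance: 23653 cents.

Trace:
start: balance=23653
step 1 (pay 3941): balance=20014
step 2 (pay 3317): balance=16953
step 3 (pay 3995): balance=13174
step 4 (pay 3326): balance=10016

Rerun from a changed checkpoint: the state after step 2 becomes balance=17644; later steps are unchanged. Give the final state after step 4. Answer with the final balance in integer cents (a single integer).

10725

state after step 2 := balance=17644
step 3 (pay 3995): balance=13874
step 4 (pay 3326): balance=10725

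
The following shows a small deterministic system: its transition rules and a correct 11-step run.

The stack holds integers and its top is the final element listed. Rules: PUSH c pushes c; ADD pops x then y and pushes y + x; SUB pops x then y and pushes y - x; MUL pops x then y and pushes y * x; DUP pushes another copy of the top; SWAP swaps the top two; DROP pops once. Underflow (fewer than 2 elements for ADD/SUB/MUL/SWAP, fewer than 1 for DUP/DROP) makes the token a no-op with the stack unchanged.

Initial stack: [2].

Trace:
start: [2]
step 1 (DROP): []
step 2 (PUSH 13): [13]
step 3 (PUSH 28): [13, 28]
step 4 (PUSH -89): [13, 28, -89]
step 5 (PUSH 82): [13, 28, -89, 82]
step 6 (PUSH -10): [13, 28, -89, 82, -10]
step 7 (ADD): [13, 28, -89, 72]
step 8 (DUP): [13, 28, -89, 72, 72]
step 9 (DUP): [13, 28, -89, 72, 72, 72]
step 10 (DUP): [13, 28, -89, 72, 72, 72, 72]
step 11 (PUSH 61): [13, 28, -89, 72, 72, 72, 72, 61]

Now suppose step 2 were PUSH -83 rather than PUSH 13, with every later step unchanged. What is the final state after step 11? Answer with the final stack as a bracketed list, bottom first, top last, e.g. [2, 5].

[-83, 28, -89, 72, 72, 72, 72, 61]

(re-executing from step 2 with the substitution; state before step 2: [])
step 2 (PUSH -83): [-83]
step 3 (PUSH 28): [-83, 28]
step 4 (PUSH -89): [-83, 28, -89]
step 5 (PUSH 82): [-83, 28, -89, 82]
step 6 (PUSH -10): [-83, 28, -89, 82, -10]
step 7 (ADD): [-83, 28, -89, 72]
step 8 (DUP): [-83, 28, -89, 72, 72]
step 9 (DUP): [-83, 28, -89, 72, 72, 72]
step 10 (DUP): [-83, 28, -89, 72, 72, 72, 72]
step 11 (PUSH 61): [-83, 28, -89, 72, 72, 72, 72, 61]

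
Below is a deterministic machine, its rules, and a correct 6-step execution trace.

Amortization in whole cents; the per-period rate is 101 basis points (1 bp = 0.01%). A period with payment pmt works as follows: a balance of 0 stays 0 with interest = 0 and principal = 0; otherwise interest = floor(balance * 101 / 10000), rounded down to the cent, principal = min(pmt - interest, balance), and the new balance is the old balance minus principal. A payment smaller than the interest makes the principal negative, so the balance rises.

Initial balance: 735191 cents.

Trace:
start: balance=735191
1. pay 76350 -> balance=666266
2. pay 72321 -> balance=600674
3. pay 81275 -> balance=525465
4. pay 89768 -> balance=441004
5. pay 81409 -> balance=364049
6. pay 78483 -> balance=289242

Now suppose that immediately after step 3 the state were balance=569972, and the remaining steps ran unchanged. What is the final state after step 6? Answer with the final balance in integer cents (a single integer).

state after step 3 := balance=569972
4. pay 89768 -> balance=485960
5. pay 81409 -> balance=409459
6. pay 78483 -> balance=335111

335111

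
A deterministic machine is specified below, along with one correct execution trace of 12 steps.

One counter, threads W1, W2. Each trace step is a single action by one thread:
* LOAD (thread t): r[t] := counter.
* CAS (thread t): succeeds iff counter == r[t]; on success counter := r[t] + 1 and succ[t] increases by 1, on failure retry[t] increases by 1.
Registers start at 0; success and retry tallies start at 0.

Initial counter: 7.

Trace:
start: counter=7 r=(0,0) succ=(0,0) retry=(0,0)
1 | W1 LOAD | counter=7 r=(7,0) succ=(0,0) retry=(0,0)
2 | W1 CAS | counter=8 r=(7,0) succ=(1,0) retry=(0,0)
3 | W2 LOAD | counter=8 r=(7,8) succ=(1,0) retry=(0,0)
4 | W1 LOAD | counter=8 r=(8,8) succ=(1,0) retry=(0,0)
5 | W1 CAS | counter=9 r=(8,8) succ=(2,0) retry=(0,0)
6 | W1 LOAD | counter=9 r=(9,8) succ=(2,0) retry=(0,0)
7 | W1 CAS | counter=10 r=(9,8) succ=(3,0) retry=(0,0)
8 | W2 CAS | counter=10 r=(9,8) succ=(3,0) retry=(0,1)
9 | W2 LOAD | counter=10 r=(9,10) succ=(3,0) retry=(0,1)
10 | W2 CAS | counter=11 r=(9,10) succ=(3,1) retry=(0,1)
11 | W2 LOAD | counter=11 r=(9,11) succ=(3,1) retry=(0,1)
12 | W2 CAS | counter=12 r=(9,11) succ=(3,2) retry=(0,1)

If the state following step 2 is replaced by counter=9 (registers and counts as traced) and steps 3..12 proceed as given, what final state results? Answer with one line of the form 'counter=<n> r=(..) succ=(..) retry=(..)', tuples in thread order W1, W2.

counter=13 r=(10,12) succ=(3,2) retry=(0,1)

state after step 2 := counter=9 r=(7,0) succ=(1,0) retry=(0,0)
3 | W2 LOAD | counter=9 r=(7,9) succ=(1,0) retry=(0,0)
4 | W1 LOAD | counter=9 r=(9,9) succ=(1,0) retry=(0,0)
5 | W1 CAS | counter=10 r=(9,9) succ=(2,0) retry=(0,0)
6 | W1 LOAD | counter=10 r=(10,9) succ=(2,0) retry=(0,0)
7 | W1 CAS | counter=11 r=(10,9) succ=(3,0) retry=(0,0)
8 | W2 CAS | counter=11 r=(10,9) succ=(3,0) retry=(0,1)
9 | W2 LOAD | counter=11 r=(10,11) succ=(3,0) retry=(0,1)
10 | W2 CAS | counter=12 r=(10,11) succ=(3,1) retry=(0,1)
11 | W2 LOAD | counter=12 r=(10,12) succ=(3,1) retry=(0,1)
12 | W2 CAS | counter=13 r=(10,12) succ=(3,2) retry=(0,1)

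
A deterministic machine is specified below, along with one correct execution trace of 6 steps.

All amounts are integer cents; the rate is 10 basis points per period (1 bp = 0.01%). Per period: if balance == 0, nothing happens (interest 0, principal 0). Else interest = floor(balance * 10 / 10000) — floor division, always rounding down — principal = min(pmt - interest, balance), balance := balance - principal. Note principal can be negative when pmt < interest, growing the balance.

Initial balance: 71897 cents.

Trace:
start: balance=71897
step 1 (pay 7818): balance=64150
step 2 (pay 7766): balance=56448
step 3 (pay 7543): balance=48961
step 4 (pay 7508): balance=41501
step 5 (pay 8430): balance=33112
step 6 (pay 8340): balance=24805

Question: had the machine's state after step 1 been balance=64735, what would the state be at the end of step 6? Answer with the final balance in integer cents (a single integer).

25393

state after step 1 := balance=64735
step 2 (pay 7766): balance=57033
step 3 (pay 7543): balance=49547
step 4 (pay 7508): balance=42088
step 5 (pay 8430): balance=33700
step 6 (pay 8340): balance=25393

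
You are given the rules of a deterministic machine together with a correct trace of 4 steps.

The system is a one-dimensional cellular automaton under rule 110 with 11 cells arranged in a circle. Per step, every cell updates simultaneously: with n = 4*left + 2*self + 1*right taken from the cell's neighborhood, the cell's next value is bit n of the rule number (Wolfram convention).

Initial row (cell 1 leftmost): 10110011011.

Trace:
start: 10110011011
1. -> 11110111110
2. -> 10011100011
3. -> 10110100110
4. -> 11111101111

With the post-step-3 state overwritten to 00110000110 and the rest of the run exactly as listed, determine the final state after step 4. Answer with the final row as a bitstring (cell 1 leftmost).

state after step 3 := 00110000110
4. -> 01110001110

01110001110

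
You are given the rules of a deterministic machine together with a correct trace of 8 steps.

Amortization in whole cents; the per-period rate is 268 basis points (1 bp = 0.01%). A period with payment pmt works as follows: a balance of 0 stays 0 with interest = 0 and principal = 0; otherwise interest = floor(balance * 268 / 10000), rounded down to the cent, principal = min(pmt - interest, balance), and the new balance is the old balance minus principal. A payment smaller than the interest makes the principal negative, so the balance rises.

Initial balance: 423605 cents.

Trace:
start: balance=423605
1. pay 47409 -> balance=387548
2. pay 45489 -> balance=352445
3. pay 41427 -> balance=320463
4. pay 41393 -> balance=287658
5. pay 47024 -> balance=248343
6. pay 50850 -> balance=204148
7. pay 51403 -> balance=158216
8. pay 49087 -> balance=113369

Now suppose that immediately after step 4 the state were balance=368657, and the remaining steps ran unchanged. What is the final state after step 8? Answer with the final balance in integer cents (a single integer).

state after step 4 := balance=368657
5. pay 47024 -> balance=331513
6. pay 50850 -> balance=289547
7. pay 51403 -> balance=245903
8. pay 49087 -> balance=203406

203406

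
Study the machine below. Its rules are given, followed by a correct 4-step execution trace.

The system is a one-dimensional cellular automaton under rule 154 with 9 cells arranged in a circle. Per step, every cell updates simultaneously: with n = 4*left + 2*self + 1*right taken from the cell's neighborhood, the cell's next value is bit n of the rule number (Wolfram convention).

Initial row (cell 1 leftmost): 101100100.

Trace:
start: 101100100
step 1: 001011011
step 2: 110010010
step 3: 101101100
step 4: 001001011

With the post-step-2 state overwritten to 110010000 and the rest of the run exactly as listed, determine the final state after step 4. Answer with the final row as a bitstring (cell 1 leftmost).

state after step 2 := 110010000
step 3: 101101001
step 4: 001000111

001000111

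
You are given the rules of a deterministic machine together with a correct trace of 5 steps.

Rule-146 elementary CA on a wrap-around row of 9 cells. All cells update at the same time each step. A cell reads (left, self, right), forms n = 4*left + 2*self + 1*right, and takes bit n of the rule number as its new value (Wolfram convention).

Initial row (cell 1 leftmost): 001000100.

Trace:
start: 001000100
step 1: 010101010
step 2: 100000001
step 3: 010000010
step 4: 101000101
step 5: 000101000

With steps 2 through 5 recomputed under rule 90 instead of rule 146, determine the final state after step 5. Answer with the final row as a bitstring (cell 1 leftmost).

111101111

(re-executing steps 2..5 under rule 90; state before step 2: 010101010)
step 2: 100000001
step 3: 110000011
step 4: 011000110
step 5: 111101111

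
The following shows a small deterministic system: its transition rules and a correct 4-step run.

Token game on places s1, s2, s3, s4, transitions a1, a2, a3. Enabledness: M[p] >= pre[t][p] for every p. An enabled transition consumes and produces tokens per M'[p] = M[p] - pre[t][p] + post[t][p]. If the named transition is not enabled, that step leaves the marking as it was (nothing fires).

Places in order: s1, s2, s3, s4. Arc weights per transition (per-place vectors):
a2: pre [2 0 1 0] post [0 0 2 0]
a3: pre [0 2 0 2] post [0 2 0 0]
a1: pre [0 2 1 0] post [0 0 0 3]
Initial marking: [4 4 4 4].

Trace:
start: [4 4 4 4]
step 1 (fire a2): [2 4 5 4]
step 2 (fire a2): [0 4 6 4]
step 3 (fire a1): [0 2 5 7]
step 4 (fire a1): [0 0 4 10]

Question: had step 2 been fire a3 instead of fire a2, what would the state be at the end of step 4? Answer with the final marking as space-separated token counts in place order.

(re-executing from step 2 with the substitution; state before step 2: [2 4 5 4])
step 2 (fire a3): [2 4 5 2]
step 3 (fire a1): [2 2 4 5]
step 4 (fire a1): [2 0 3 8]

2 0 3 8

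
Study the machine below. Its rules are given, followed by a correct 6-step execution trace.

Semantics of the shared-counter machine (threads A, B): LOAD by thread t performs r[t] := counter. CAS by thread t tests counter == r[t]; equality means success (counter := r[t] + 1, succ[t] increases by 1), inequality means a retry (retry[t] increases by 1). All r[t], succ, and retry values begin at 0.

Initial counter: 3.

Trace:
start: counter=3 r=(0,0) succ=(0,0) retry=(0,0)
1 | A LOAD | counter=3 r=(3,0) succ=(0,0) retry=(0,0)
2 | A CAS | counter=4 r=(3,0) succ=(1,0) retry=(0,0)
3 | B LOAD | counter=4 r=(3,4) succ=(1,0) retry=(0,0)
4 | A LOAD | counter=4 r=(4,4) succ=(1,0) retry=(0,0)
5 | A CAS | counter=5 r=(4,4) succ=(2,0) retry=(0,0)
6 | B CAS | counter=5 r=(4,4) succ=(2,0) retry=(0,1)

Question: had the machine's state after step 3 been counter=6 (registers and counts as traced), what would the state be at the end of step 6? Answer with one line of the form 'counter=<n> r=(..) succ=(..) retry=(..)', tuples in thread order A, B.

counter=7 r=(6,4) succ=(2,0) retry=(0,1)

state after step 3 := counter=6 r=(3,4) succ=(1,0) retry=(0,0)
4 | A LOAD | counter=6 r=(6,4) succ=(1,0) retry=(0,0)
5 | A CAS | counter=7 r=(6,4) succ=(2,0) retry=(0,0)
6 | B CAS | counter=7 r=(6,4) succ=(2,0) retry=(0,1)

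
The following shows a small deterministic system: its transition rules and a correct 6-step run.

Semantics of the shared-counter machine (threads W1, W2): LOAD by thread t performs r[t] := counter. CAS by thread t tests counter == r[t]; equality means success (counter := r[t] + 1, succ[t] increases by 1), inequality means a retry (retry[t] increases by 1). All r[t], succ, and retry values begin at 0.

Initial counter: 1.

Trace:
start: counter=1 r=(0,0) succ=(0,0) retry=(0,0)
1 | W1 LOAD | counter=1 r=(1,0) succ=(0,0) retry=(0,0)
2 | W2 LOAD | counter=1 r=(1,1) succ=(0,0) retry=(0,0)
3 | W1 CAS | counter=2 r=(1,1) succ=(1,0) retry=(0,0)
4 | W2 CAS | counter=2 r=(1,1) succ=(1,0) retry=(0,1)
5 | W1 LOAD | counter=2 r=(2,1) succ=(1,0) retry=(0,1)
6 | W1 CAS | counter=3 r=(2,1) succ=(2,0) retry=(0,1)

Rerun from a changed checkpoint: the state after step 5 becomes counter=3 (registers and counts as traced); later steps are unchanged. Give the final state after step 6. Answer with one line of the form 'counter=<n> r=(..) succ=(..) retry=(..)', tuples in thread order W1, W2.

counter=3 r=(2,1) succ=(1,0) retry=(1,1)

state after step 5 := counter=3 r=(2,1) succ=(1,0) retry=(0,1)
6 | W1 CAS | counter=3 r=(2,1) succ=(1,0) retry=(1,1)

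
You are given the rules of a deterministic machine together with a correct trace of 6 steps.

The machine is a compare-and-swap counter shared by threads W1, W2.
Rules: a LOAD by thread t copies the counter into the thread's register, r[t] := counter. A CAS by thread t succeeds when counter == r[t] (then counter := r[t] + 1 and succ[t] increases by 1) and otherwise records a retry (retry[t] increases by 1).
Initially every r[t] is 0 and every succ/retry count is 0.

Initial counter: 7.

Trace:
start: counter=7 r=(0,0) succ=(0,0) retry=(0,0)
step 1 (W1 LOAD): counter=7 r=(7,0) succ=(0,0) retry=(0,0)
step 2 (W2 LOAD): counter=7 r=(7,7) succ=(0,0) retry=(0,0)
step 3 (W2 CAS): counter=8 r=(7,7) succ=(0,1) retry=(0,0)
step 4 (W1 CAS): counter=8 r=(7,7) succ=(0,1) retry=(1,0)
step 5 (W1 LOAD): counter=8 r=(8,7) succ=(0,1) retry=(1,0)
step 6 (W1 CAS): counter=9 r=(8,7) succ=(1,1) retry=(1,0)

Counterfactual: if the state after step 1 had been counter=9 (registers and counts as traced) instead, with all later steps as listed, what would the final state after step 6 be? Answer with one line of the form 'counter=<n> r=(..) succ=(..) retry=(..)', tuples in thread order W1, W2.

counter=11 r=(10,9) succ=(1,1) retry=(1,0)

state after step 1 := counter=9 r=(7,0) succ=(0,0) retry=(0,0)
step 2 (W2 LOAD): counter=9 r=(7,9) succ=(0,0) retry=(0,0)
step 3 (W2 CAS): counter=10 r=(7,9) succ=(0,1) retry=(0,0)
step 4 (W1 CAS): counter=10 r=(7,9) succ=(0,1) retry=(1,0)
step 5 (W1 LOAD): counter=10 r=(10,9) succ=(0,1) retry=(1,0)
step 6 (W1 CAS): counter=11 r=(10,9) succ=(1,1) retry=(1,0)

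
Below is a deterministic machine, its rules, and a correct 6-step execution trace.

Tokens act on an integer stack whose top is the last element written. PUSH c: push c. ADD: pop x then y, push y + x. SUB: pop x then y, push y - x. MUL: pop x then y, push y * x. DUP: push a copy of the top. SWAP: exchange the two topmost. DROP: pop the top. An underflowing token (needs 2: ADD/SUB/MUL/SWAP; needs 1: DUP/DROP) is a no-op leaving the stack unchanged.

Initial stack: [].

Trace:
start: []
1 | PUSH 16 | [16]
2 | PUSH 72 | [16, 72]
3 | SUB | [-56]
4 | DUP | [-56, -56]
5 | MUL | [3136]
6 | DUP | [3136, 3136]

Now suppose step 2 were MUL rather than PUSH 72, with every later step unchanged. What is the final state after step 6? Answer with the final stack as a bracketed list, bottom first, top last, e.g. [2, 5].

(re-executing from step 2 with the substitution; state before step 2: [16])
2 | MUL | [16]
3 | SUB | [16]
4 | DUP | [16, 16]
5 | MUL | [256]
6 | DUP | [256, 256]

[256, 256]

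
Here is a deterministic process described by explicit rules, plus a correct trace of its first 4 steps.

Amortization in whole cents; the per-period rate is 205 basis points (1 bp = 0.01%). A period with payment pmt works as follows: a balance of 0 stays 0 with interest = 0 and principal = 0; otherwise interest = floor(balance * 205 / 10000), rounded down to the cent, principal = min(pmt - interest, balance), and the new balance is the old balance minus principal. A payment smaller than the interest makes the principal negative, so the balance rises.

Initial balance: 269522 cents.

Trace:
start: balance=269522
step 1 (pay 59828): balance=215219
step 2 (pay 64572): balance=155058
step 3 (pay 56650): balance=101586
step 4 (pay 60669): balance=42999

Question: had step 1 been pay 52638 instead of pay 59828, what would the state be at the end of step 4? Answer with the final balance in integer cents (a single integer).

(re-executing from step 1 with the substitution; state before step 1: balance=269522)
step 1 (pay 52638): balance=222409
step 2 (pay 64572): balance=162396
step 3 (pay 56650): balance=109075
step 4 (pay 60669): balance=50642

50642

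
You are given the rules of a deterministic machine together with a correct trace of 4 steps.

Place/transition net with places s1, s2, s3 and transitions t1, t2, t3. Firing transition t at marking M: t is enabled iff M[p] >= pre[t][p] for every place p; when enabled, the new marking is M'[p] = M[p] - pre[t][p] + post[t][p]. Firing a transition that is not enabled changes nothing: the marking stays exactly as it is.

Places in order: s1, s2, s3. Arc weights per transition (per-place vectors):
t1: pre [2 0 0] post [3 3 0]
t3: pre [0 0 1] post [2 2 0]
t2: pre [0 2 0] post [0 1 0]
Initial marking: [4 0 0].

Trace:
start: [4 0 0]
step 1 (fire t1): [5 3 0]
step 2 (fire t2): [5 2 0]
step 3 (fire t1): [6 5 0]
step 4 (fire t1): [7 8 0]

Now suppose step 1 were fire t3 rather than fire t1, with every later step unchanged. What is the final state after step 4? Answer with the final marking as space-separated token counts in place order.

6 6 0

(re-executing from step 1 with the substitution; state before step 1: [4 0 0])
step 1 (fire t3): [4 0 0]
step 2 (fire t2): [4 0 0]
step 3 (fire t1): [5 3 0]
step 4 (fire t1): [6 6 0]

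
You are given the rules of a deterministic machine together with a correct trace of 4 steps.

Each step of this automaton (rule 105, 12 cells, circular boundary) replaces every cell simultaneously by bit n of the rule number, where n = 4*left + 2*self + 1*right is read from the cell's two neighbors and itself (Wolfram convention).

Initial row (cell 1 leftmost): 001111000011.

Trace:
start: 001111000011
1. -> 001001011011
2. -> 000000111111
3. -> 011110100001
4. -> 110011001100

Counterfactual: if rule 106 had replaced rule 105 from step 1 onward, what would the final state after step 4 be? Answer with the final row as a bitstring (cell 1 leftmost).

011100110001

(re-executing steps 1..4 under rule 106; state before step 1: 001111000011)
1. -> 011001000111
2. -> 111010001101
3. -> 001100011111
4. -> 011100110001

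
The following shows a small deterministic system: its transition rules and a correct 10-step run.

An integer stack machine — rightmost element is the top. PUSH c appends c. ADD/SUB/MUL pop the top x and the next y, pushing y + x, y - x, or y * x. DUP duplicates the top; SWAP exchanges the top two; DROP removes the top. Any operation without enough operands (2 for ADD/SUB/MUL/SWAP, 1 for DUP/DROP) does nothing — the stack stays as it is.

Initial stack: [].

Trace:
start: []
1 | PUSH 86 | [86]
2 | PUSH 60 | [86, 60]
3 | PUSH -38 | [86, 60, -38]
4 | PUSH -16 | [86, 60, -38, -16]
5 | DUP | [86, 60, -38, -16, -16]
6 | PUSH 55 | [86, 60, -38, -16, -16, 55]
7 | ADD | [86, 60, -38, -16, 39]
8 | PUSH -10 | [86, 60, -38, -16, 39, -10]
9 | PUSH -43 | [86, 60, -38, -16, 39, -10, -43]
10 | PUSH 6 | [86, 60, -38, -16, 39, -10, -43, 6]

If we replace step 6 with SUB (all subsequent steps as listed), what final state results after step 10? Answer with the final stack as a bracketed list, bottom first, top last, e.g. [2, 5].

(re-executing from step 6 with the substitution; state before step 6: [86, 60, -38, -16, -16])
6 | SUB | [86, 60, -38, 0]
7 | ADD | [86, 60, -38]
8 | PUSH -10 | [86, 60, -38, -10]
9 | PUSH -43 | [86, 60, -38, -10, -43]
10 | PUSH 6 | [86, 60, -38, -10, -43, 6]

[86, 60, -38, -10, -43, 6]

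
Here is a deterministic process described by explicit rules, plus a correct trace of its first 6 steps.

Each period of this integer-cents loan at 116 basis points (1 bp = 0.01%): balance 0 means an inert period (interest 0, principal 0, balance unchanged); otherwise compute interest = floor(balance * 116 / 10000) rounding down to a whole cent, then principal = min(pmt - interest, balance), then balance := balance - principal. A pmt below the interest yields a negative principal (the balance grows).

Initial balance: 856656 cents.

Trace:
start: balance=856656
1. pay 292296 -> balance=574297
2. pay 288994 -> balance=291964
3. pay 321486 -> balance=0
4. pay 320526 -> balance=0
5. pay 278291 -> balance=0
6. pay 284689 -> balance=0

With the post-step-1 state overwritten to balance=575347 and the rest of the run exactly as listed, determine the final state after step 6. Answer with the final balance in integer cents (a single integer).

state after step 1 := balance=575347
2. pay 288994 -> balance=293027
3. pay 321486 -> balance=0
4. pay 320526 -> balance=0
5. pay 278291 -> balance=0
6. pay 284689 -> balance=0

0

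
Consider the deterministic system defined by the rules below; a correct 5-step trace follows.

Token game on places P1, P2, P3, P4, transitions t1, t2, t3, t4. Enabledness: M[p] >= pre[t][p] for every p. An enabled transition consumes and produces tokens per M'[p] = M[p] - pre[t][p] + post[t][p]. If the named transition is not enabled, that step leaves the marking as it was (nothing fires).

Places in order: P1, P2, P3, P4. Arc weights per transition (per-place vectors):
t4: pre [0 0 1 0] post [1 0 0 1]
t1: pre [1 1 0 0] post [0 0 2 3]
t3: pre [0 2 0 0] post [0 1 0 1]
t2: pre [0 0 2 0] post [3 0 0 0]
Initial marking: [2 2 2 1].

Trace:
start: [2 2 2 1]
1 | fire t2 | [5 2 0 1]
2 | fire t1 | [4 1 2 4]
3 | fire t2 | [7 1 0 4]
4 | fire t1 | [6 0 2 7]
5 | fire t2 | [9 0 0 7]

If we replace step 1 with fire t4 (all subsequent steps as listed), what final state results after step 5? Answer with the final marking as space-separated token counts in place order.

(re-executing from step 1 with the substitution; state before step 1: [2 2 2 1])
1 | fire t4 | [3 2 1 2]
2 | fire t1 | [2 1 3 5]
3 | fire t2 | [5 1 1 5]
4 | fire t1 | [4 0 3 8]
5 | fire t2 | [7 0 1 8]

7 0 1 8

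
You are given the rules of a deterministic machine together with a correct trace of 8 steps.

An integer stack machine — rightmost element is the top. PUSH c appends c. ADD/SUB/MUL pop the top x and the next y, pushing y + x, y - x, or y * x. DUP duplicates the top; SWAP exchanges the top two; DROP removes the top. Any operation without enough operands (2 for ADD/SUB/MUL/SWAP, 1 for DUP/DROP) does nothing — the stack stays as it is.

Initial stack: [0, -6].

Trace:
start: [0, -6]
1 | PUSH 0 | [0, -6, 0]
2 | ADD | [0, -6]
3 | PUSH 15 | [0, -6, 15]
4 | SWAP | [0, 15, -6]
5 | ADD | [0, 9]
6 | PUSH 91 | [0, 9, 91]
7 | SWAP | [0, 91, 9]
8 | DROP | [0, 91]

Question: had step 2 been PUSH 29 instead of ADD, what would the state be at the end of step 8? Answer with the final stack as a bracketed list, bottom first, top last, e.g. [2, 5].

(re-executing from step 2 with the substitution; state before step 2: [0, -6, 0])
2 | PUSH 29 | [0, -6, 0, 29]
3 | PUSH 15 | [0, -6, 0, 29, 15]
4 | SWAP | [0, -6, 0, 15, 29]
5 | ADD | [0, -6, 0, 44]
6 | PUSH 91 | [0, -6, 0, 44, 91]
7 | SWAP | [0, -6, 0, 91, 44]
8 | DROP | [0, -6, 0, 91]

[0, -6, 0, 91]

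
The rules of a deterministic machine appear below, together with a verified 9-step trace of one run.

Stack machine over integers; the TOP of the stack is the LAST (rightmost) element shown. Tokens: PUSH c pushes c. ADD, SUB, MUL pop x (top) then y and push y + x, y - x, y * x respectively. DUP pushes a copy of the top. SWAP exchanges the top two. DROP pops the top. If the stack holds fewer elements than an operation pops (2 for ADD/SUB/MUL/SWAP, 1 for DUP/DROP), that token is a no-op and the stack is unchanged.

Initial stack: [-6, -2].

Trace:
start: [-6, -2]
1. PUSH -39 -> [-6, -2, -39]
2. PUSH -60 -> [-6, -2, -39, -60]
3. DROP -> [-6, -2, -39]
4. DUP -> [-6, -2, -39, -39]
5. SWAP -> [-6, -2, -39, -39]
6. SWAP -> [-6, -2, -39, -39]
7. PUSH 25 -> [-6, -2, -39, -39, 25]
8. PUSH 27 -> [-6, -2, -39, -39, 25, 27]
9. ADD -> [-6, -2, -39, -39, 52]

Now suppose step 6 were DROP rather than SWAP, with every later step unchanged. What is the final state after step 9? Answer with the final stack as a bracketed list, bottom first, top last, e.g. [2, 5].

(re-executing from step 6 with the substitution; state before step 6: [-6, -2, -39, -39])
6. DROP -> [-6, -2, -39]
7. PUSH 25 -> [-6, -2, -39, 25]
8. PUSH 27 -> [-6, -2, -39, 25, 27]
9. ADD -> [-6, -2, -39, 52]

[-6, -2, -39, 52]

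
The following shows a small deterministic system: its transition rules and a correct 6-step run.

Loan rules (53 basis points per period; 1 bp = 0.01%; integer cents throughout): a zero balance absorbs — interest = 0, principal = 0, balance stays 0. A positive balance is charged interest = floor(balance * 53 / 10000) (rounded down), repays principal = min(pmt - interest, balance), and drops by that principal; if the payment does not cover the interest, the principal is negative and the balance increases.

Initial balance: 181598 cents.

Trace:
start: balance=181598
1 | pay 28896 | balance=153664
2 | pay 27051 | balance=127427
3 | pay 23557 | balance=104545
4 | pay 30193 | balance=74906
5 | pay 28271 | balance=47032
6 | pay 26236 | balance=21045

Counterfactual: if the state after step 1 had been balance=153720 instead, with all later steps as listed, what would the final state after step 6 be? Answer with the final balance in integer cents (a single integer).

21101

state after step 1 := balance=153720
2 | pay 27051 | balance=127483
3 | pay 23557 | balance=104601
4 | pay 30193 | balance=74962
5 | pay 28271 | balance=47088
6 | pay 26236 | balance=21101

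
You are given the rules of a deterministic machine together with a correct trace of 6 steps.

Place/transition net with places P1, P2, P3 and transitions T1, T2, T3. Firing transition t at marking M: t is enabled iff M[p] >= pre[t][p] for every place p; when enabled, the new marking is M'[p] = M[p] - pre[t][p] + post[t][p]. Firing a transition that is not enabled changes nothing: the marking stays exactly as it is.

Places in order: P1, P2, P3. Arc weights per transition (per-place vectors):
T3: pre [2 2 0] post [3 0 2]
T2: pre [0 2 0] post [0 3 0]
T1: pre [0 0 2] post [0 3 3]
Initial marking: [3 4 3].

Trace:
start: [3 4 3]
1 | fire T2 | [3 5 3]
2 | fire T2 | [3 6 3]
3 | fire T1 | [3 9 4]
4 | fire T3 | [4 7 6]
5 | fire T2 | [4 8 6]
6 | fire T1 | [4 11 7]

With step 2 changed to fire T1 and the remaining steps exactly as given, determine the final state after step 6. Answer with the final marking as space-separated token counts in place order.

4 13 8

(re-executing from step 2 with the substitution; state before step 2: [3 5 3])
2 | fire T1 | [3 8 4]
3 | fire T1 | [3 11 5]
4 | fire T3 | [4 9 7]
5 | fire T2 | [4 10 7]
6 | fire T1 | [4 13 8]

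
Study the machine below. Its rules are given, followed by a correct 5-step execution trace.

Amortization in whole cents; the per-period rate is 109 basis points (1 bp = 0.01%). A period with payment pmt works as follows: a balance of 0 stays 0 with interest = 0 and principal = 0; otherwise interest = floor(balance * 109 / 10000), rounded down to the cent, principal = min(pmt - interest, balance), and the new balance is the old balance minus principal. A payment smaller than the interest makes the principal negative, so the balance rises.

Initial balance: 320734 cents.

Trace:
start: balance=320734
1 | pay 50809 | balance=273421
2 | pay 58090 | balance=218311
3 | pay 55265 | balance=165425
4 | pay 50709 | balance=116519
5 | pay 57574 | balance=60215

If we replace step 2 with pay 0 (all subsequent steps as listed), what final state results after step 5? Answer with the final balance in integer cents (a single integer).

120225

(re-executing from step 2 with the substitution; state before step 2: balance=273421)
2 | pay 0 | balance=276401
3 | pay 55265 | balance=224148
4 | pay 50709 | balance=175882
5 | pay 57574 | balance=120225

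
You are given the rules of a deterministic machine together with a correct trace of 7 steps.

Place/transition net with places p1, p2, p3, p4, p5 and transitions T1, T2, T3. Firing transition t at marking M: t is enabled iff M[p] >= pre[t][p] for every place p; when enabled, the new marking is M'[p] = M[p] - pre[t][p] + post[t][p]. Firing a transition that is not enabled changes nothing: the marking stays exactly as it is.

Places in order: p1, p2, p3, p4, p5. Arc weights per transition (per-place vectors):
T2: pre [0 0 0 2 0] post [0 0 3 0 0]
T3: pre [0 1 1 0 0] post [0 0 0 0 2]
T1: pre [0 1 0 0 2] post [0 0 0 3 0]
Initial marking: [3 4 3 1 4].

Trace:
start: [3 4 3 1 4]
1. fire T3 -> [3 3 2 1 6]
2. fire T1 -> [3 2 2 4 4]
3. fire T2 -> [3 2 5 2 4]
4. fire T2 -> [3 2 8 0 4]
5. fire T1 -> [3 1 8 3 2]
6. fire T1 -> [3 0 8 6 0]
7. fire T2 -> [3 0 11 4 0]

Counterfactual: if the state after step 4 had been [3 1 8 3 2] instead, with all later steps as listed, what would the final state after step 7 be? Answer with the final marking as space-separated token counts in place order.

state after step 4 := [3 1 8 3 2]
5. fire T1 -> [3 0 8 6 0]
6. fire T1 -> [3 0 8 6 0]
7. fire T2 -> [3 0 11 4 0]

3 0 11 4 0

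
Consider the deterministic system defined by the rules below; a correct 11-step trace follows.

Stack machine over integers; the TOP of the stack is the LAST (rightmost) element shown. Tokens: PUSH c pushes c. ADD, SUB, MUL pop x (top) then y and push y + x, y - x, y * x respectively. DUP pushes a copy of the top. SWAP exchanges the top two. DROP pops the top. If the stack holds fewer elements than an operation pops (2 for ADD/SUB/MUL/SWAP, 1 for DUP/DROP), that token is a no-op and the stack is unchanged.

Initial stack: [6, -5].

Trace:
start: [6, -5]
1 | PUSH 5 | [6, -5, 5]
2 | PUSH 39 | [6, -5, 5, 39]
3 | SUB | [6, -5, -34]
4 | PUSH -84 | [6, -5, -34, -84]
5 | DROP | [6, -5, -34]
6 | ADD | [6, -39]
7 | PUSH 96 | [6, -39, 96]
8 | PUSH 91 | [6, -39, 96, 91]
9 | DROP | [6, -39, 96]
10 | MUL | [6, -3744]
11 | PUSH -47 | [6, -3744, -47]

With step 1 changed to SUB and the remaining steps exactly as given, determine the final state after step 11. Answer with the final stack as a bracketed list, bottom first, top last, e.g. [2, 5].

[-2688, -47]

(re-executing from step 1 with the substitution; state before step 1: [6, -5])
1 | SUB | [11]
2 | PUSH 39 | [11, 39]
3 | SUB | [-28]
4 | PUSH -84 | [-28, -84]
5 | DROP | [-28]
6 | ADD | [-28]
7 | PUSH 96 | [-28, 96]
8 | PUSH 91 | [-28, 96, 91]
9 | DROP | [-28, 96]
10 | MUL | [-2688]
11 | PUSH -47 | [-2688, -47]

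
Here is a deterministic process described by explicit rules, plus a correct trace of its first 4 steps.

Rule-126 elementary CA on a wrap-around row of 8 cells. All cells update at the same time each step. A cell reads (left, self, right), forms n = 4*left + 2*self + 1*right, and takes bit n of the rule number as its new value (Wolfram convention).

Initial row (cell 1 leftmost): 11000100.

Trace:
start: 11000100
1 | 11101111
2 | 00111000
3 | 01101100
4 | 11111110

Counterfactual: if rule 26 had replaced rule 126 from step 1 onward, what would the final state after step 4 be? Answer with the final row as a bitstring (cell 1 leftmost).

10001000

(re-executing steps 1..4 under rule 26; state before step 1: 11000100)
1 | 10101011
2 | 00000010
3 | 00000101
4 | 10001000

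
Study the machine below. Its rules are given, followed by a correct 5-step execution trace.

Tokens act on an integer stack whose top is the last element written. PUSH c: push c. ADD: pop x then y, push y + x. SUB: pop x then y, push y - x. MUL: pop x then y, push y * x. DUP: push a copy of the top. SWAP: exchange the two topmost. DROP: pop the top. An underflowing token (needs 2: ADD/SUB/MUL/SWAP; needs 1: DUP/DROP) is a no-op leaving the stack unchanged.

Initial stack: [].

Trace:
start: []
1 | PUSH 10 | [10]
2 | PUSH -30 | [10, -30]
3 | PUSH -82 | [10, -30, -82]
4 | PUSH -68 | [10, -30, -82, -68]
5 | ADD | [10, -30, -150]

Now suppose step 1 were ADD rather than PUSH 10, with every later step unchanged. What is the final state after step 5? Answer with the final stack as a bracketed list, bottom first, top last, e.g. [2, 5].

[-30, -150]

(re-executing from step 1 with the substitution; state before step 1: [])
1 | ADD | []
2 | PUSH -30 | [-30]
3 | PUSH -82 | [-30, -82]
4 | PUSH -68 | [-30, -82, -68]
5 | ADD | [-30, -150]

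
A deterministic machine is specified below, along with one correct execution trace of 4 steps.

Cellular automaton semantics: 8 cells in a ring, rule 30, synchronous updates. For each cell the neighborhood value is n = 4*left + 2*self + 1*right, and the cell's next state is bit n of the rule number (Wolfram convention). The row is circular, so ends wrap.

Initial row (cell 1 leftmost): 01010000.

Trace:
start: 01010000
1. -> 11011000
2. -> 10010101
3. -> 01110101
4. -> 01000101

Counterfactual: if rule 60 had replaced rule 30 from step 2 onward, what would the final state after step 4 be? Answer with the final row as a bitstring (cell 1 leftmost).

(re-executing steps 2..4 under rule 60; state before step 2: 11011000)
2. -> 10110100
3. -> 11101110
4. -> 10011001

10011001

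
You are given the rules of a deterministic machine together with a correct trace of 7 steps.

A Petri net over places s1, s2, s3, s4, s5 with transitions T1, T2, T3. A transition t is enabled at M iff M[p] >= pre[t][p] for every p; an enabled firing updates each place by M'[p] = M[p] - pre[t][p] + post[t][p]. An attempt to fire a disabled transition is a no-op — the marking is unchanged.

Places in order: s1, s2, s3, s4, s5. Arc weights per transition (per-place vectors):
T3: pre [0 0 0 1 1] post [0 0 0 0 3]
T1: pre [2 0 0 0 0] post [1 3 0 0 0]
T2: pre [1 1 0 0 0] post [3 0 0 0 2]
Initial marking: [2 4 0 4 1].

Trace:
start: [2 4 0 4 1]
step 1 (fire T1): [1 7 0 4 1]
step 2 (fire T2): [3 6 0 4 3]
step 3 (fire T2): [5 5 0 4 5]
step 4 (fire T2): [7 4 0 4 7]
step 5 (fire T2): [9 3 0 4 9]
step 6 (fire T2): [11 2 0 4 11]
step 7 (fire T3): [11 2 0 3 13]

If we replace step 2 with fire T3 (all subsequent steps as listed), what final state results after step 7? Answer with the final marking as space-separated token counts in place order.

9 3 0 2 13

(re-executing from step 2 with the substitution; state before step 2: [1 7 0 4 1])
step 2 (fire T3): [1 7 0 3 3]
step 3 (fire T2): [3 6 0 3 5]
step 4 (fire T2): [5 5 0 3 7]
step 5 (fire T2): [7 4 0 3 9]
step 6 (fire T2): [9 3 0 3 11]
step 7 (fire T3): [9 3 0 2 13]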